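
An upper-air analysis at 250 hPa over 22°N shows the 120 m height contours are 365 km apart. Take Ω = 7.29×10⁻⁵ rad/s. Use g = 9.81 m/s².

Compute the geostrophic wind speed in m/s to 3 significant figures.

Coriolis parameter at 22°N:
f = 2Ω sin φ = 2 × 7.29×10⁻⁵ × sin 22° = 5.46×10⁻⁵ s⁻¹
Height gradient: |∂Z/∂n| = 120 m / 365000 m = 3.29×10⁻⁴
On a pressure surface, geostrophic balance gives V_g = (g/f)|∂Z/∂n|:
V_g = 9.81 × 3.29×10⁻⁴ / 5.46×10⁻⁵ = 59.1 m/s

59.1 m/s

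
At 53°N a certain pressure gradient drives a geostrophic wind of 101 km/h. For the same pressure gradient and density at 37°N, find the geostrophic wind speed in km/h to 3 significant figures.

134 km/h

With the same pressure gradient and density, V_g ∝ 1/f ∝ 1/sin φ.
V₂ = V₁ · sin φ₁ / sin φ₂ = 101 × sin 53° / sin 37°
V₂ = 101 × 0.7986/0.6018 = 134 km/h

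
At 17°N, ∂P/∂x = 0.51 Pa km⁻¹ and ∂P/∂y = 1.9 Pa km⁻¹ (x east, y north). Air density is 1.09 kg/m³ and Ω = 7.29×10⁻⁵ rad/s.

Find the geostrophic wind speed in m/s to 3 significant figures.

42.3 m/s

Coriolis parameter at 17°N:
f = 2Ω sin φ = 2 × 7.29×10⁻⁵ × sin 17° = 4.26×10⁻⁵ s⁻¹
Component geostrophic relations (x east, y north):
u_g = −(1/(fρ)) ∂P/∂y,  v_g = (1/(fρ)) ∂P/∂x
u_g = −(1.9×10⁻³)/(4.26×10⁻⁵ × 1.09) = −40.9 m/s;  v_g = (0.51×10⁻³)/(4.26×10⁻⁵ × 1.09) = 11.0 m/s
|V_g| = √(u_g² + v_g²) = 42.3 m/s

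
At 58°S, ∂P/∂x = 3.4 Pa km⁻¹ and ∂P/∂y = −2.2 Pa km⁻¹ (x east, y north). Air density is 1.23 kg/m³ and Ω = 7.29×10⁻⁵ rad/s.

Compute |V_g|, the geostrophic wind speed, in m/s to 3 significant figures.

26.6 m/s

Coriolis parameter at 58°S:
f = 2Ω sin φ = 2 × 7.29×10⁻⁵ × sin 58° = 1.24×10⁻⁴ s⁻¹
In the Southern Hemisphere f is negative: f = −1.24×10⁻⁴ s⁻¹.
Component geostrophic relations (x east, y north):
u_g = −(1/(fρ)) ∂P/∂y,  v_g = (1/(fρ)) ∂P/∂x
u_g = −(−2.2×10⁻³)/(−1.24×10⁻⁴ × 1.23) = −14.5 m/s;  v_g = (3.4×10⁻³)/(−1.24×10⁻⁴ × 1.23) = −22.4 m/s
|V_g| = √(u_g² + v_g²) = 26.6 m/s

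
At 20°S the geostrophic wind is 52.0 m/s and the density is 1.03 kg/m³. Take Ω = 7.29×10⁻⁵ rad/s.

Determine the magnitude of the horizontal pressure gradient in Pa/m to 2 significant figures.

Coriolis parameter at 20°S:
f = 2Ω sin φ = 2 × 7.29×10⁻⁵ × sin 20° = 4.99×10⁻⁵ s⁻¹
Geostrophic balance rearranged: |∂P/∂n| = f ρ V_g
|∂P/∂n| = 4.99×10⁻⁵ × 1.03 × 52.0 = 2.67×10⁻³ Pa/m

2.7×10⁻³ Pa/m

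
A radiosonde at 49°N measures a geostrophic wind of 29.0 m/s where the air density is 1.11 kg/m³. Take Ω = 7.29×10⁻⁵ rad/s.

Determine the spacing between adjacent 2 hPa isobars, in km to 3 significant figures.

56.5 km

Coriolis parameter at 49°N:
f = 2Ω sin φ = 2 × 7.29×10⁻⁵ × sin 49° = 1.10×10⁻⁴ s⁻¹
Geostrophic balance rearranged: |∂P/∂n| = f ρ V_g
|∂P/∂n| = 1.10×10⁻⁴ × 1.11 × 29.0 = 3.54×10⁻³ Pa/m
Isobar spacing: Δn = ΔP/|∂P/∂n| = 200 Pa / 3.54×10⁻³ Pa/m = 56464 m ≈ 56.5 km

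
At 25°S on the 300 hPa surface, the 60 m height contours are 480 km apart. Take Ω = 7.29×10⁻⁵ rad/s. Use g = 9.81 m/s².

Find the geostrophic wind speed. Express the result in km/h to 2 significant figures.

72 km/h

Coriolis parameter at 25°S:
f = 2Ω sin φ = 2 × 7.29×10⁻⁵ × sin 25° = 6.16×10⁻⁵ s⁻¹
Height gradient: |∂Z/∂n| = 60 m / 480000 m = 1.25×10⁻⁴
On a pressure surface, geostrophic balance gives V_g = (g/f)|∂Z/∂n|:
V_g = 9.81 × 1.25×10⁻⁴ / 6.16×10⁻⁵ = 19.9 m/s
Converting: 19.9 m/s × 3.6 = 72 km/h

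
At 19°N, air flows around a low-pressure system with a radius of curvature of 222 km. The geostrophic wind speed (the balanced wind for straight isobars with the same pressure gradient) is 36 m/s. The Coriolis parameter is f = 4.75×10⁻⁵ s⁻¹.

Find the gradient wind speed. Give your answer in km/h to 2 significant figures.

54 km/h

Around a low, centrifugal force acts outward with Coriolis, so pressure-gradient force balances both:
(1/ρ)|∂P/∂n| = fV + V²/R  →  V² + fR·V − fR·V_g = 0
With fR = 4.75×10⁻⁵ × 222×10³ m = 10.5 m/s:
V = [−fR + √((fR)² + 4 fR V_g)]/2 = [−10.5 + √(10.5² + 4×10.5×36)]/2 = 14.9 m/s
Subgeostrophic (V < V_g = 36 m/s), as expected around a low.
Converting: 14.9 m/s × 3.6 = 54 km/h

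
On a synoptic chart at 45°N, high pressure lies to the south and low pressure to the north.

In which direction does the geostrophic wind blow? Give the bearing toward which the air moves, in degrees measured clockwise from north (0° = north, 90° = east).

090°

The pressure-gradient force points toward the north (bearing 000°).
Geostrophic balance: in the Northern Hemisphere the Coriolis force deflects motion to the right, so the geostrophic wind blows 90° to the right of the pressure-gradient force (low pressure on the left).
Rotating 000° by 90° clockwise gives 090° — the wind blows toward the east.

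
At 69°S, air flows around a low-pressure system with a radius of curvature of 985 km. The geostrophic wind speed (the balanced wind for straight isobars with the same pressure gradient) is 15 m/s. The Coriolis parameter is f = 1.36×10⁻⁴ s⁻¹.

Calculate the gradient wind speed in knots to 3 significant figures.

26.5 knots

Around a low, centrifugal force acts outward with Coriolis, so pressure-gradient force balances both:
(1/ρ)|∂P/∂n| = fV + V²/R  →  V² + fR·V − fR·V_g = 0
With fR = 1.36×10⁻⁴ × 985×10³ m = 134 m/s:
V = [−fR + √((fR)² + 4 fR V_g)]/2 = [−134 + √(134² + 4×134×15)]/2 = 13.6 m/s
Subgeostrophic (V < V_g = 15 m/s), as expected around a low.
Converting: 13.6 m/s × 1.944 = 26.5 knots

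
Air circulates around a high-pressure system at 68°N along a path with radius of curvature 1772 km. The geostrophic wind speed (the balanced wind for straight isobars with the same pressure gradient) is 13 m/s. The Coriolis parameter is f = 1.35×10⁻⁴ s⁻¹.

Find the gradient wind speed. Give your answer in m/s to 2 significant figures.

Around a high, pressure-gradient force acts outward with centrifugal, so Coriolis balances both:
fV = (1/ρ)|∂P/∂n| + V²/R  →  V² − fR·V + fR·V_g = 0
With fR = 1.35×10⁻⁴ × 1772×10³ m = 239 m/s:
V = [fR − √((fR)² − 4 fR V_g)]/2 = [239 − √(239² − 4×239×13)]/2 = 13.8 m/s
Supergeostrophic (V > V_g = 13 m/s), as expected around a high.

14 m/s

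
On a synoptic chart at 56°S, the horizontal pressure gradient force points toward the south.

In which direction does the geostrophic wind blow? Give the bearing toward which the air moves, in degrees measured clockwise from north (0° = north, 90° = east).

090°

The pressure-gradient force points toward the south (bearing 180°).
Geostrophic balance: in the Southern Hemisphere the Coriolis force deflects motion to the left, so the geostrophic wind blows 90° to the left of the pressure-gradient force (low pressure on the right).
Rotating 180° by 90° counterclockwise gives 090° — the wind blows toward the east.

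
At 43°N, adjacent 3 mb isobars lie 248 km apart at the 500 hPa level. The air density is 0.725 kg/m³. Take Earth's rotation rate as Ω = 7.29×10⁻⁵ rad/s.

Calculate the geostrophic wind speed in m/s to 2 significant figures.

17 m/s

Coriolis parameter at 43°N:
f = 2Ω sin φ = 2 × 7.29×10⁻⁵ × sin 43° = 9.94×10⁻⁵ s⁻¹
Pressure gradient: |∂P/∂n| = 300 Pa / 248000 m = 1.21×10⁻³ Pa/m
Geostrophic balance (pressure-gradient force = Coriolis force):
V_g = (1/(fρ)) |∂P/∂n| = 1.21×10⁻³ / (9.94×10⁻⁵ × 0.725) = 16.8 m/s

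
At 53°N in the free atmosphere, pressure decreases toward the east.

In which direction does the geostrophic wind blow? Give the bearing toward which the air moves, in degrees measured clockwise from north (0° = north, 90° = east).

The pressure-gradient force points toward the east (bearing 090°).
Geostrophic balance: in the Northern Hemisphere the Coriolis force deflects motion to the right, so the geostrophic wind blows 90° to the right of the pressure-gradient force (low pressure on the left).
Rotating 090° by 90° clockwise gives 180° — the wind blows toward the south.

180°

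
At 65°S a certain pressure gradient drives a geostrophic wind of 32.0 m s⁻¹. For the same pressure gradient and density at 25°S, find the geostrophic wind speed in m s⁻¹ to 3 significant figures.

68.6 m s⁻¹

With the same pressure gradient and density, V_g ∝ 1/f ∝ 1/sin φ.
V₂ = V₁ · sin φ₁ / sin φ₂ = 32.0 × sin 65° / sin 25°
V₂ = 32.0 × 0.9063/0.4226 = 68.6 m s⁻¹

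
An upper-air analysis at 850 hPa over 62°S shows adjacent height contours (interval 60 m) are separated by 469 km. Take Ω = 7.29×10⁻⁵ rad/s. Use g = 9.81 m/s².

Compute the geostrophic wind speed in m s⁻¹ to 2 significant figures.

9.7 m s⁻¹

Coriolis parameter at 62°S:
f = 2Ω sin φ = 2 × 7.29×10⁻⁵ × sin 62° = 1.29×10⁻⁴ s⁻¹
Height gradient: |∂Z/∂n| = 60 m / 469000 m = 1.28×10⁻⁴
On a pressure surface, geostrophic balance gives V_g = (g/f)|∂Z/∂n|:
V_g = 9.81 × 1.28×10⁻⁴ / 1.29×10⁻⁴ = 9.75 m/s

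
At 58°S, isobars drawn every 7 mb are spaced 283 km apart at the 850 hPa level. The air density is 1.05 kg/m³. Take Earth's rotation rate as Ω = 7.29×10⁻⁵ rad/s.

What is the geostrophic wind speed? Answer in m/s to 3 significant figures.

Coriolis parameter at 58°S:
f = 2Ω sin φ = 2 × 7.29×10⁻⁵ × sin 58° = 1.24×10⁻⁴ s⁻¹
Pressure gradient: |∂P/∂n| = 700 Pa / 283000 m = 2.47×10⁻³ Pa/m
Geostrophic balance (pressure-gradient force = Coriolis force):
V_g = (1/(fρ)) |∂P/∂n| = 2.47×10⁻³ / (1.24×10⁻⁴ × 1.05) = 19.1 m/s

19.1 m/s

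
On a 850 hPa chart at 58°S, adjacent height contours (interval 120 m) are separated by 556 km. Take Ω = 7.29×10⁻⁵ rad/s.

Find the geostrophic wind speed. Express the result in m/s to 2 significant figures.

17 m/s

Coriolis parameter at 58°S:
f = 2Ω sin φ = 2 × 7.29×10⁻⁵ × sin 58° = 1.24×10⁻⁴ s⁻¹
Height gradient: |∂Z/∂n| = 120 m / 556000 m = 2.16×10⁻⁴
On a pressure surface, geostrophic balance gives V_g = (g/f)|∂Z/∂n|:
V_g = 9.81 × 2.16×10⁻⁴ / 1.24×10⁻⁴ = 17.1 m/s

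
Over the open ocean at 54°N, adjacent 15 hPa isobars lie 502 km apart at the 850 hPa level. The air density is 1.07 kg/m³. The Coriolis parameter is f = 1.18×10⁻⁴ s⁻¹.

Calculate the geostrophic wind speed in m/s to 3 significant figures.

Pressure gradient: |∂P/∂n| = 1500 Pa / 502000 m = 2.99×10⁻³ Pa/m
Geostrophic balance (pressure-gradient force = Coriolis force):
V_g = (1/(fρ)) |∂P/∂n| = 2.99×10⁻³ / (1.18×10⁻⁴ × 1.07) = 23.7 m/s

23.7 m/s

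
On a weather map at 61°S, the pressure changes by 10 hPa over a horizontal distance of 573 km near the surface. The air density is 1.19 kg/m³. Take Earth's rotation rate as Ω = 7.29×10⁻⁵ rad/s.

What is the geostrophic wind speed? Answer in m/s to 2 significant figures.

12 m/s

Coriolis parameter at 61°S:
f = 2Ω sin φ = 2 × 7.29×10⁻⁵ × sin 61° = 1.28×10⁻⁴ s⁻¹
Pressure gradient: |∂P/∂n| = 1000 Pa / 573000 m = 1.75×10⁻³ Pa/m
Geostrophic balance (pressure-gradient force = Coriolis force):
V_g = (1/(fρ)) |∂P/∂n| = 1.75×10⁻³ / (1.28×10⁻⁴ × 1.19) = 11.5 m/s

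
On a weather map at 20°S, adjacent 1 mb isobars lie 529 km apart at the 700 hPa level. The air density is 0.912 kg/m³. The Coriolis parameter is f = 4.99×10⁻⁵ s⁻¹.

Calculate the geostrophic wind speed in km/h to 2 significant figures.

Pressure gradient: |∂P/∂n| = 100 Pa / 529000 m = 1.89×10⁻⁴ Pa/m
Geostrophic balance (pressure-gradient force = Coriolis force):
V_g = (1/(fρ)) |∂P/∂n| = 1.89×10⁻⁴ / (4.99×10⁻⁵ × 0.912) = 4.15 m/s
Converting: 4.15 m/s × 3.6 = 15 km/h

15 km/h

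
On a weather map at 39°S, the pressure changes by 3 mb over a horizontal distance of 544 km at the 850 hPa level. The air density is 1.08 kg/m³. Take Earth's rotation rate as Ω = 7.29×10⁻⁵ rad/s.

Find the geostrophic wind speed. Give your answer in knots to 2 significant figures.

11 knots

Coriolis parameter at 39°S:
f = 2Ω sin φ = 2 × 7.29×10⁻⁵ × sin 39° = 9.18×10⁻⁵ s⁻¹
Pressure gradient: |∂P/∂n| = 300 Pa / 544000 m = 5.51×10⁻⁴ Pa/m
Geostrophic balance (pressure-gradient force = Coriolis force):
V_g = (1/(fρ)) |∂P/∂n| = 5.51×10⁻⁴ / (9.18×10⁻⁵ × 1.08) = 5.57 m/s
Converting: 5.57 m/s × 1.944 = 11 knots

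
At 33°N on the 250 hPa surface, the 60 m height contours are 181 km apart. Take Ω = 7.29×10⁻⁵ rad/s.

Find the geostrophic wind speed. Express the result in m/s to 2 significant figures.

41 m/s

Coriolis parameter at 33°N:
f = 2Ω sin φ = 2 × 7.29×10⁻⁵ × sin 33° = 7.94×10⁻⁵ s⁻¹
Height gradient: |∂Z/∂n| = 60 m / 181000 m = 3.31×10⁻⁴
On a pressure surface, geostrophic balance gives V_g = (g/f)|∂Z/∂n|:
V_g = 9.81 × 3.31×10⁻⁴ / 7.94×10⁻⁵ = 41.0 m/s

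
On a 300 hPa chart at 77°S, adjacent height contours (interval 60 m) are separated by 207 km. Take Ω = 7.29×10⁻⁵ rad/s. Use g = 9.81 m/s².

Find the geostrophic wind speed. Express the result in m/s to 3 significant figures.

Coriolis parameter at 77°S:
f = 2Ω sin φ = 2 × 7.29×10⁻⁵ × sin 77° = 1.42×10⁻⁴ s⁻¹
Height gradient: |∂Z/∂n| = 60 m / 207000 m = 2.90×10⁻⁴
On a pressure surface, geostrophic balance gives V_g = (g/f)|∂Z/∂n|:
V_g = 9.81 × 2.90×10⁻⁴ / 1.42×10⁻⁴ = 20.0 m/s

20.0 m/s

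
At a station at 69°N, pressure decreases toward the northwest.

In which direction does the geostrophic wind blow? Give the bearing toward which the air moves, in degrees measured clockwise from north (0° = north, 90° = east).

045°

The pressure-gradient force points toward the northwest (bearing 315°).
Geostrophic balance: in the Northern Hemisphere the Coriolis force deflects motion to the right, so the geostrophic wind blows 90° to the right of the pressure-gradient force (low pressure on the left).
Rotating 315° by 90° clockwise gives 045° — the wind blows toward the northeast.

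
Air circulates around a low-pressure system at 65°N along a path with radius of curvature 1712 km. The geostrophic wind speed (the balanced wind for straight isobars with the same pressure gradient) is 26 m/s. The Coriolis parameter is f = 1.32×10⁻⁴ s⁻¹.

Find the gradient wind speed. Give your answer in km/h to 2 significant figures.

85 km/h

Around a low, centrifugal force acts outward with Coriolis, so pressure-gradient force balances both:
(1/ρ)|∂P/∂n| = fV + V²/R  →  V² + fR·V − fR·V_g = 0
With fR = 1.32×10⁻⁴ × 1712×10³ m = 226 m/s:
V = [−fR + √((fR)² + 4 fR V_g)]/2 = [−226 + √(226² + 4×226×26)]/2 = 23.5 m/s
Subgeostrophic (V < V_g = 26 m/s), as expected around a low.
Converting: 23.5 m/s × 3.6 = 85 km/h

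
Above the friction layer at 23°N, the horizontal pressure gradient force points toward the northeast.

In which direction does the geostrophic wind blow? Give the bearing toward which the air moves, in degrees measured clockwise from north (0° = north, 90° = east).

The pressure-gradient force points toward the northeast (bearing 045°).
Geostrophic balance: in the Northern Hemisphere the Coriolis force deflects motion to the right, so the geostrophic wind blows 90° to the right of the pressure-gradient force (low pressure on the left).
Rotating 045° by 90° clockwise gives 135° — the wind blows toward the southeast.

135°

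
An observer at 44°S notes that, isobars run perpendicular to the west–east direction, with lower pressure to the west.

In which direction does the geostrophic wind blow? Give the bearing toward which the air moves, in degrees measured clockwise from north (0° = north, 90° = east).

180°

The pressure-gradient force points toward the west (bearing 270°).
Geostrophic balance: in the Southern Hemisphere the Coriolis force deflects motion to the left, so the geostrophic wind blows 90° to the left of the pressure-gradient force (low pressure on the right).
Rotating 270° by 90° counterclockwise gives 180° — the wind blows toward the south.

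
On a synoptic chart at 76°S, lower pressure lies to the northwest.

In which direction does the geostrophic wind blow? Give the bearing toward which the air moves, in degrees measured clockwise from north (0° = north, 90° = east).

225°

The pressure-gradient force points toward the northwest (bearing 315°).
Geostrophic balance: in the Southern Hemisphere the Coriolis force deflects motion to the left, so the geostrophic wind blows 90° to the left of the pressure-gradient force (low pressure on the right).
Rotating 315° by 90° counterclockwise gives 225° — the wind blows toward the southwest.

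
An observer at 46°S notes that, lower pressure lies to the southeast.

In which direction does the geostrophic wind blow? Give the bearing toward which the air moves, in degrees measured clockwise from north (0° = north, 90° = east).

045°

The pressure-gradient force points toward the southeast (bearing 135°).
Geostrophic balance: in the Southern Hemisphere the Coriolis force deflects motion to the left, so the geostrophic wind blows 90° to the left of the pressure-gradient force (low pressure on the right).
Rotating 135° by 90° counterclockwise gives 045° — the wind blows toward the northeast.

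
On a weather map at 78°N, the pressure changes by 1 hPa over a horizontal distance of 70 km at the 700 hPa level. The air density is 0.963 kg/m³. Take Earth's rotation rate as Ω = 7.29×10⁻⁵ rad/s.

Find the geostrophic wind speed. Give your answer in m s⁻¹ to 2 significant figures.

10 m s⁻¹

Coriolis parameter at 78°N:
f = 2Ω sin φ = 2 × 7.29×10⁻⁵ × sin 78° = 1.43×10⁻⁴ s⁻¹
Pressure gradient: |∂P/∂n| = 100 Pa / 70000 m = 1.43×10⁻³ Pa/m
Geostrophic balance (pressure-gradient force = Coriolis force):
V_g = (1/(fρ)) |∂P/∂n| = 1.43×10⁻³ / (1.43×10⁻⁴ × 0.963) = 10.4 m/s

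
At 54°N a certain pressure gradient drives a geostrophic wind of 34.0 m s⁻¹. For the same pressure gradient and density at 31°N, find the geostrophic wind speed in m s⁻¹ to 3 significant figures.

53.4 m s⁻¹

With the same pressure gradient and density, V_g ∝ 1/f ∝ 1/sin φ.
V₂ = V₁ · sin φ₁ / sin φ₂ = 34.0 × sin 54° / sin 31°
V₂ = 34.0 × 0.8090/0.5150 = 53.4 m s⁻¹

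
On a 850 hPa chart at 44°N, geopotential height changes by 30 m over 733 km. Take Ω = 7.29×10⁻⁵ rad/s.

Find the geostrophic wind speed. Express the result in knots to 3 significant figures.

Coriolis parameter at 44°N:
f = 2Ω sin φ = 2 × 7.29×10⁻⁵ × sin 44° = 1.01×10⁻⁴ s⁻¹
Height gradient: |∂Z/∂n| = 30 m / 733000 m = 4.09×10⁻⁵
On a pressure surface, geostrophic balance gives V_g = (g/f)|∂Z/∂n|:
V_g = 9.81 × 4.09×10⁻⁵ / 1.01×10⁻⁴ = 3.96 m/s
Converting: 3.96 m/s × 1.944 = 7.71 knots

7.71 knots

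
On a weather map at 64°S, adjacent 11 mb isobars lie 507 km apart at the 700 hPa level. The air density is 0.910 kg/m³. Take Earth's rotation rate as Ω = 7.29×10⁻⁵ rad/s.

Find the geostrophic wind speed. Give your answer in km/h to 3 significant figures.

65.5 km/h

Coriolis parameter at 64°S:
f = 2Ω sin φ = 2 × 7.29×10⁻⁵ × sin 64° = 1.31×10⁻⁴ s⁻¹
Pressure gradient: |∂P/∂n| = 1100 Pa / 507000 m = 2.17×10⁻³ Pa/m
Geostrophic balance (pressure-gradient force = Coriolis force):
V_g = (1/(fρ)) |∂P/∂n| = 2.17×10⁻³ / (1.31×10⁻⁴ × 0.910) = 18.2 m/s
Converting: 18.2 m/s × 3.6 = 65.5 km/h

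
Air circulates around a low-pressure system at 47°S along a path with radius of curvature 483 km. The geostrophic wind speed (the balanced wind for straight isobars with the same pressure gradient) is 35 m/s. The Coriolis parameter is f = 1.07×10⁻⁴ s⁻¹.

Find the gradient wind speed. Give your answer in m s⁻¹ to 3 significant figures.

Around a low, centrifugal force acts outward with Coriolis, so pressure-gradient force balances both:
(1/ρ)|∂P/∂n| = fV + V²/R  →  V² + fR·V − fR·V_g = 0
With fR = 1.07×10⁻⁴ × 483×10³ m = 51.7 m/s:
V = [−fR + √((fR)² + 4 fR V_g)]/2 = [−51.7 + √(51.7² + 4×51.7×35)]/2 = 23.9 m/s
Subgeostrophic (V < V_g = 35 m/s), as expected around a low.

23.9 m s⁻¹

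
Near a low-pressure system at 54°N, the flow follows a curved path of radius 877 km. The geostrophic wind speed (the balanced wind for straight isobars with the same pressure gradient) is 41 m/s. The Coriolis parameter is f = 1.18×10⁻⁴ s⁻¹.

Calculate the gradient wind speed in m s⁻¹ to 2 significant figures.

Around a low, centrifugal force acts outward with Coriolis, so pressure-gradient force balances both:
(1/ρ)|∂P/∂n| = fV + V²/R  →  V² + fR·V − fR·V_g = 0
With fR = 1.18×10⁻⁴ × 877×10³ m = 103 m/s:
V = [−fR + √((fR)² + 4 fR V_g)]/2 = [−103 + √(103² + 4×103×41)]/2 = 31.4 m/s
Subgeostrophic (V < V_g = 41 m/s), as expected around a low.

31 m s⁻¹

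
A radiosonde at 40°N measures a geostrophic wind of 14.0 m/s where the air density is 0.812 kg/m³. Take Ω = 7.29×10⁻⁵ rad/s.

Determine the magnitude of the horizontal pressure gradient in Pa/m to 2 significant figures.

Coriolis parameter at 40°N:
f = 2Ω sin φ = 2 × 7.29×10⁻⁵ × sin 40° = 9.37×10⁻⁵ s⁻¹
Geostrophic balance rearranged: |∂P/∂n| = f ρ V_g
|∂P/∂n| = 9.37×10⁻⁵ × 0.812 × 14.0 = 1.07×10⁻³ Pa/m

1.1×10⁻³ Pa/m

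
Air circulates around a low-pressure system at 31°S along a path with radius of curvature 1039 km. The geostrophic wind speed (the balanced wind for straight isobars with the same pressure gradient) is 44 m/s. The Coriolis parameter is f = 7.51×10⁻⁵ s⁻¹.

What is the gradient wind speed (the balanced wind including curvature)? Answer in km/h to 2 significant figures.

Around a low, centrifugal force acts outward with Coriolis, so pressure-gradient force balances both:
(1/ρ)|∂P/∂n| = fV + V²/R  →  V² + fR·V − fR·V_g = 0
With fR = 7.51×10⁻⁵ × 1039×10³ m = 78.0 m/s:
V = [−fR + √((fR)² + 4 fR V_g)]/2 = [−78.0 + √(78.0² + 4×78.0×44)]/2 = 31.4 m/s
Subgeostrophic (V < V_g = 44 m/s), as expected around a low.
Converting: 31.4 m/s × 3.6 = 110 km/h

110 km/h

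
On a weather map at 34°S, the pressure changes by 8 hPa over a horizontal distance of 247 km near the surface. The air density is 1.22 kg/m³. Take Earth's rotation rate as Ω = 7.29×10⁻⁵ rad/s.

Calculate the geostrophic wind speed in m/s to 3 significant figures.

32.6 m/s

Coriolis parameter at 34°S:
f = 2Ω sin φ = 2 × 7.29×10⁻⁵ × sin 34° = 8.15×10⁻⁵ s⁻¹
Pressure gradient: |∂P/∂n| = 800 Pa / 247000 m = 3.24×10⁻³ Pa/m
Geostrophic balance (pressure-gradient force = Coriolis force):
V_g = (1/(fρ)) |∂P/∂n| = 3.24×10⁻³ / (8.15×10⁻⁵ × 1.22) = 32.6 m/s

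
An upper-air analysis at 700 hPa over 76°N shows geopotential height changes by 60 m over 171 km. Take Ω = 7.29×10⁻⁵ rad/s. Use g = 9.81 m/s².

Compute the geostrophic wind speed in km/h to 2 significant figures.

Coriolis parameter at 76°N:
f = 2Ω sin φ = 2 × 7.29×10⁻⁵ × sin 76° = 1.41×10⁻⁴ s⁻¹
Height gradient: |∂Z/∂n| = 60 m / 171000 m = 3.51×10⁻⁴
On a pressure surface, geostrophic balance gives V_g = (g/f)|∂Z/∂n|:
V_g = 9.81 × 3.51×10⁻⁴ / 1.41×10⁻⁴ = 24.3 m/s
Converting: 24.3 m/s × 3.6 = 88 km/h

88 km/h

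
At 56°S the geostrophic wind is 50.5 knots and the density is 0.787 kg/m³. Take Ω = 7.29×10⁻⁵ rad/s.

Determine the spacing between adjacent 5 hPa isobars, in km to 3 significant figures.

Coriolis parameter at 56°S:
f = 2Ω sin φ = 2 × 7.29×10⁻⁵ × sin 56° = 1.21×10⁻⁴ s⁻¹
Wind speed in SI: 50.5 knots = 26.0 m/s
Geostrophic balance rearranged: |∂P/∂n| = f ρ V_g
|∂P/∂n| = 1.21×10⁻⁴ × 0.787 × 26.0 = 2.47×10⁻³ Pa/m
Isobar spacing: Δn = ΔP/|∂P/∂n| = 500 Pa / 2.47×10⁻³ Pa/m = 202318 m ≈ 202 km

202 km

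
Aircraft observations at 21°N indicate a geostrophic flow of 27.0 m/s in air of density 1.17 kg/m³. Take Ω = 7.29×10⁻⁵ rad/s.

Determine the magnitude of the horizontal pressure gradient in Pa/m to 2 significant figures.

Coriolis parameter at 21°N:
f = 2Ω sin φ = 2 × 7.29×10⁻⁵ × sin 21° = 5.23×10⁻⁵ s⁻¹
Geostrophic balance rearranged: |∂P/∂n| = f ρ V_g
|∂P/∂n| = 5.23×10⁻⁵ × 1.17 × 27.0 = 1.65×10⁻³ Pa/m

1.7×10⁻³ Pa/m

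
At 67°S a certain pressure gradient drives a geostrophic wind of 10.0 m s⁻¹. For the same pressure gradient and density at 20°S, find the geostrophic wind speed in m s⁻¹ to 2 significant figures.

27 m s⁻¹

With the same pressure gradient and density, V_g ∝ 1/f ∝ 1/sin φ.
V₂ = V₁ · sin φ₁ / sin φ₂ = 10.0 × sin 67° / sin 20°
V₂ = 10.0 × 0.9205/0.3420 = 27 m s⁻¹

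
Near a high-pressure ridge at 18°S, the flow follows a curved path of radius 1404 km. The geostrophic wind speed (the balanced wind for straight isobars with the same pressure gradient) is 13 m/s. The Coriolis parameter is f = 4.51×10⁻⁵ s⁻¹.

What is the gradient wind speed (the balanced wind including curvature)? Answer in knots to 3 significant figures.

35.5 knots

Around a high, pressure-gradient force acts outward with centrifugal, so Coriolis balances both:
fV = (1/ρ)|∂P/∂n| + V²/R  →  V² − fR·V + fR·V_g = 0
With fR = 4.51×10⁻⁵ × 1404×10³ m = 63.3 m/s:
V = [fR − √((fR)² − 4 fR V_g)]/2 = [63.3 − √(63.3² − 4×63.3×13)]/2 = 18.3 m/s
Supergeostrophic (V > V_g = 13 m/s), as expected around a high.
Converting: 18.3 m/s × 1.944 = 35.5 knots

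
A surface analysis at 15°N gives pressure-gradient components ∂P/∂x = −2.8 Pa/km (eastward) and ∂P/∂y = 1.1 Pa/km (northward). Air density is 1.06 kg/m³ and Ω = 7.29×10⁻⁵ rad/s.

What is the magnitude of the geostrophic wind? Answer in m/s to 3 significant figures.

Coriolis parameter at 15°N:
f = 2Ω sin φ = 2 × 7.29×10⁻⁵ × sin 15° = 3.77×10⁻⁵ s⁻¹
Component geostrophic relations (x east, y north):
u_g = −(1/(fρ)) ∂P/∂y,  v_g = (1/(fρ)) ∂P/∂x
u_g = −(1.1×10⁻³)/(3.77×10⁻⁵ × 1.06) = −27.5 m/s;  v_g = (−2.8×10⁻³)/(3.77×10⁻⁵ × 1.06) = −70.0 m/s
|V_g| = √(u_g² + v_g²) = 75.2 m/s

75.2 m/s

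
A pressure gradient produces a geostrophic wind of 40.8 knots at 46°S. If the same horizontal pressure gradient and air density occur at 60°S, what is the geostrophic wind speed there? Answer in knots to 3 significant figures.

33.9 knots

With the same pressure gradient and density, V_g ∝ 1/f ∝ 1/sin φ.
V₂ = V₁ · sin φ₁ / sin φ₂ = 40.8 × sin 46° / sin 60°
V₂ = 40.8 × 0.7193/0.8660 = 33.9 knots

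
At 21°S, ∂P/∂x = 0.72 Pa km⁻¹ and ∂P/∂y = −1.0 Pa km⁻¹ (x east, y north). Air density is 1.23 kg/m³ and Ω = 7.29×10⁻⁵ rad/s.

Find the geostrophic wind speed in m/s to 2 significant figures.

19 m/s

Coriolis parameter at 21°S:
f = 2Ω sin φ = 2 × 7.29×10⁻⁵ × sin 21° = 5.23×10⁻⁵ s⁻¹
In the Southern Hemisphere f is negative: f = −5.23×10⁻⁵ s⁻¹.
Component geostrophic relations (x east, y north):
u_g = −(1/(fρ)) ∂P/∂y,  v_g = (1/(fρ)) ∂P/∂x
u_g = −(−1.0×10⁻³)/(−5.23×10⁻⁵ × 1.23) = −15.6 m/s;  v_g = (0.72×10⁻³)/(−5.23×10⁻⁵ × 1.23) = −11.2 m/s
|V_g| = √(u_g² + v_g²) = 19.2 m/s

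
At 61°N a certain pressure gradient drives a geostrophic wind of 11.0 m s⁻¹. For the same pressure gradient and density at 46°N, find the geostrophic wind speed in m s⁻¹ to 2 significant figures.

With the same pressure gradient and density, V_g ∝ 1/f ∝ 1/sin φ.
V₂ = V₁ · sin φ₁ / sin φ₂ = 11.0 × sin 61° / sin 46°
V₂ = 11.0 × 0.8746/0.7193 = 13 m s⁻¹

13 m s⁻¹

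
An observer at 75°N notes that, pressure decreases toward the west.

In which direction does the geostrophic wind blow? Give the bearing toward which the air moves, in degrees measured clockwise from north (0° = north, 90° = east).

000°

The pressure-gradient force points toward the west (bearing 270°).
Geostrophic balance: in the Northern Hemisphere the Coriolis force deflects motion to the right, so the geostrophic wind blows 90° to the right of the pressure-gradient force (low pressure on the left).
Rotating 270° by 90° clockwise gives 000° — the wind blows toward the north.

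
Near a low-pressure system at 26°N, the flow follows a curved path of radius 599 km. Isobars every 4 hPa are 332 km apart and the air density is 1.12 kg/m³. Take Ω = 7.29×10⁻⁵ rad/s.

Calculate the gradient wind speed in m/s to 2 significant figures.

Coriolis parameter at 26°N:
f = 2Ω sin φ = 2 × 7.29×10⁻⁵ × sin 26° = 6.39×10⁻⁵ s⁻¹
Pressure gradient: |∂P/∂n| = 400 Pa / 332000 m = 1.20×10⁻³ Pa/m
Geostrophic speed: V_g = |∂P/∂n|/(fρ) = 1.20×10⁻³/(6.39×10⁻⁵ × 1.12) = 16.8 m/s
Around a low, centrifugal force acts outward with Coriolis, so pressure-gradient force balances both:
(1/ρ)|∂P/∂n| = fV + V²/R  →  V² + fR·V − fR·V_g = 0
With fR = 6.39×10⁻⁵ × 599×10³ m = 38.3 m/s:
V = [−fR + √((fR)² + 4 fR V_g)]/2 = [−38.3 + √(38.3² + 4×38.3×16.8)]/2 = 12.7 m/s
Subgeostrophic (V < V_g = 16.8 m/s), as expected around a low.

13 m/s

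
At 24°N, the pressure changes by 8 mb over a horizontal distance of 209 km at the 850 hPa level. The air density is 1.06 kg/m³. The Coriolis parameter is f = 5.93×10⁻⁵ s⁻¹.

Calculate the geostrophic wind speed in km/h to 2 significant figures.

220 km/h

Pressure gradient: |∂P/∂n| = 800 Pa / 209000 m = 3.83×10⁻³ Pa/m
Geostrophic balance (pressure-gradient force = Coriolis force):
V_g = (1/(fρ)) |∂P/∂n| = 3.83×10⁻³ / (5.93×10⁻⁵ × 1.06) = 60.9 m/s
Converting: 60.9 m/s × 3.6 = 220 km/h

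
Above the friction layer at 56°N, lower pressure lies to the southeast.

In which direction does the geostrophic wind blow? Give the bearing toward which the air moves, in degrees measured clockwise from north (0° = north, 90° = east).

225°

The pressure-gradient force points toward the southeast (bearing 135°).
Geostrophic balance: in the Northern Hemisphere the Coriolis force deflects motion to the right, so the geostrophic wind blows 90° to the right of the pressure-gradient force (low pressure on the left).
Rotating 135° by 90° clockwise gives 225° — the wind blows toward the southwest.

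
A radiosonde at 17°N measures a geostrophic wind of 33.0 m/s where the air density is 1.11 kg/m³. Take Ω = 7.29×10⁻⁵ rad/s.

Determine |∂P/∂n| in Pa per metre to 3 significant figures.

Coriolis parameter at 17°N:
f = 2Ω sin φ = 2 × 7.29×10⁻⁵ × sin 17° = 4.26×10⁻⁵ s⁻¹
Geostrophic balance rearranged: |∂P/∂n| = f ρ V_g
|∂P/∂n| = 4.26×10⁻⁵ × 1.11 × 33.0 = 1.56×10⁻³ Pa/m

1.56×10⁻³ Pa/m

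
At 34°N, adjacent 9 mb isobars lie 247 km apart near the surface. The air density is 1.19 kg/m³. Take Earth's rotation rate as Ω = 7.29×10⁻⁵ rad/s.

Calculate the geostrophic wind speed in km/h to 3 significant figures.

135 km/h

Coriolis parameter at 34°N:
f = 2Ω sin φ = 2 × 7.29×10⁻⁵ × sin 34° = 8.15×10⁻⁵ s⁻¹
Pressure gradient: |∂P/∂n| = 900 Pa / 247000 m = 3.64×10⁻³ Pa/m
Geostrophic balance (pressure-gradient force = Coriolis force):
V_g = (1/(fρ)) |∂P/∂n| = 3.64×10⁻³ / (8.15×10⁻⁵ × 1.19) = 37.6 m/s
Converting: 37.6 m/s × 3.6 = 135 km/h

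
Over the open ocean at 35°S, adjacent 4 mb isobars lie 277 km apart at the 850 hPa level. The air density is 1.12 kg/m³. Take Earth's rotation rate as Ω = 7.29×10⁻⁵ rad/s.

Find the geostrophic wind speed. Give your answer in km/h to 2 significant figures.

Coriolis parameter at 35°S:
f = 2Ω sin φ = 2 × 7.29×10⁻⁵ × sin 35° = 8.36×10⁻⁵ s⁻¹
Pressure gradient: |∂P/∂n| = 400 Pa / 277000 m = 1.44×10⁻³ Pa/m
Geostrophic balance (pressure-gradient force = Coriolis force):
V_g = (1/(fρ)) |∂P/∂n| = 1.44×10⁻³ / (8.36×10⁻⁵ × 1.12) = 15.4 m/s
Converting: 15.4 m/s × 3.6 = 56 km/h

56 km/h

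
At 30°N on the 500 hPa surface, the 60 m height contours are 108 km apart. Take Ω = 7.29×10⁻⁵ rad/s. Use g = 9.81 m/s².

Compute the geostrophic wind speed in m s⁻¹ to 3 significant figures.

74.8 m s⁻¹

Coriolis parameter at 30°N:
f = 2Ω sin φ = 2 × 7.29×10⁻⁵ × sin 30° = 7.29×10⁻⁵ s⁻¹
Height gradient: |∂Z/∂n| = 60 m / 108000 m = 5.56×10⁻⁴
On a pressure surface, geostrophic balance gives V_g = (g/f)|∂Z/∂n|:
V_g = 9.81 × 5.56×10⁻⁴ / 7.29×10⁻⁵ = 74.8 m/s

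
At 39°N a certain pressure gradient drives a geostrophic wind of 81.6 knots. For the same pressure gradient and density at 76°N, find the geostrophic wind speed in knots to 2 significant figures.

With the same pressure gradient and density, V_g ∝ 1/f ∝ 1/sin φ.
V₂ = V₁ · sin φ₁ / sin φ₂ = 81.6 × sin 39° / sin 76°
V₂ = 81.6 × 0.6293/0.9703 = 53 knots

53 knots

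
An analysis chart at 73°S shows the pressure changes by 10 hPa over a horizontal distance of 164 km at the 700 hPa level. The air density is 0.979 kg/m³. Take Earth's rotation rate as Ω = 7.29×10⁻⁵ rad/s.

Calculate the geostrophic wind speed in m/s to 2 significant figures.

Coriolis parameter at 73°S:
f = 2Ω sin φ = 2 × 7.29×10⁻⁵ × sin 73° = 1.39×10⁻⁴ s⁻¹
Pressure gradient: |∂P/∂n| = 1000 Pa / 164000 m = 6.10×10⁻³ Pa/m
Geostrophic balance (pressure-gradient force = Coriolis force):
V_g = (1/(fρ)) |∂P/∂n| = 6.10×10⁻³ / (1.39×10⁻⁴ × 0.979) = 44.7 m/s

45 m/s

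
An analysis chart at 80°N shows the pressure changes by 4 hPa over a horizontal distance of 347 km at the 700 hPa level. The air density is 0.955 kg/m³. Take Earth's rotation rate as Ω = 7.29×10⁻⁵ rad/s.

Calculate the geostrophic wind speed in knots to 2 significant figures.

16 knots

Coriolis parameter at 80°N:
f = 2Ω sin φ = 2 × 7.29×10⁻⁵ × sin 80° = 1.44×10⁻⁴ s⁻¹
Pressure gradient: |∂P/∂n| = 400 Pa / 347000 m = 1.15×10⁻³ Pa/m
Geostrophic balance (pressure-gradient force = Coriolis force):
V_g = (1/(fρ)) |∂P/∂n| = 1.15×10⁻³ / (1.44×10⁻⁴ × 0.955) = 8.41 m/s
Converting: 8.41 m/s × 1.944 = 16 knots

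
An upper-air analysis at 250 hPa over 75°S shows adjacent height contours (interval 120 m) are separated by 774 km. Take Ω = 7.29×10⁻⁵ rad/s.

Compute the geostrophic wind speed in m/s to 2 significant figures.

11 m/s

Coriolis parameter at 75°S:
f = 2Ω sin φ = 2 × 7.29×10⁻⁵ × sin 75° = 1.41×10⁻⁴ s⁻¹
Height gradient: |∂Z/∂n| = 120 m / 774000 m = 1.55×10⁻⁴
On a pressure surface, geostrophic balance gives V_g = (g/f)|∂Z/∂n|:
V_g = 9.81 × 1.55×10⁻⁴ / 1.41×10⁻⁴ = 10.8 m/s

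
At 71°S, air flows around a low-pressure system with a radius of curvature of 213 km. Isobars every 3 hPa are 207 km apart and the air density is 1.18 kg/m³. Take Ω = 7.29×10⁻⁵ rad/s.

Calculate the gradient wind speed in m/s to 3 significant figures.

Coriolis parameter at 71°S:
f = 2Ω sin φ = 2 × 7.29×10⁻⁵ × sin 71° = 1.38×10⁻⁴ s⁻¹
Pressure gradient: |∂P/∂n| = 300 Pa / 207000 m = 1.45×10⁻³ Pa/m
Geostrophic speed: V_g = |∂P/∂n|/(fρ) = 1.45×10⁻³/(1.38×10⁻⁴ × 1.18) = 8.91 m/s
Around a low, centrifugal force acts outward with Coriolis, so pressure-gradient force balances both:
(1/ρ)|∂P/∂n| = fV + V²/R  →  V² + fR·V − fR·V_g = 0
With fR = 1.38×10⁻⁴ × 213×10³ m = 29.4 m/s:
V = [−fR + √((fR)² + 4 fR V_g)]/2 = [−29.4 + √(29.4² + 4×29.4×8.91)]/2 = 7.16 m/s
Subgeostrophic (V < V_g = 8.91 m/s), as expected around a low.

7.16 m/s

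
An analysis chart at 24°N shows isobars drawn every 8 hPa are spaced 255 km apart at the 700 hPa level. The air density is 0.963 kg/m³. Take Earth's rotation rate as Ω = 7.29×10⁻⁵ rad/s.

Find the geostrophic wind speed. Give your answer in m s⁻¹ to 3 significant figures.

Coriolis parameter at 24°N:
f = 2Ω sin φ = 2 × 7.29×10⁻⁵ × sin 24° = 5.93×10⁻⁵ s⁻¹
Pressure gradient: |∂P/∂n| = 800 Pa / 255000 m = 3.14×10⁻³ Pa/m
Geostrophic balance (pressure-gradient force = Coriolis force):
V_g = (1/(fρ)) |∂P/∂n| = 3.14×10⁻³ / (5.93×10⁻⁵ × 0.963) = 54.9 m/s

54.9 m s⁻¹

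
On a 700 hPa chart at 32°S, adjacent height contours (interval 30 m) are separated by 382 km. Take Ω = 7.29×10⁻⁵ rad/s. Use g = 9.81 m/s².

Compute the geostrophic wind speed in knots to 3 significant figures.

Coriolis parameter at 32°S:
f = 2Ω sin φ = 2 × 7.29×10⁻⁵ × sin 32° = 7.73×10⁻⁵ s⁻¹
Height gradient: |∂Z/∂n| = 30 m / 382000 m = 7.85×10⁻⁵
On a pressure surface, geostrophic balance gives V_g = (g/f)|∂Z/∂n|:
V_g = 9.81 × 7.85×10⁻⁵ / 7.73×10⁻⁵ = 9.97 m/s
Converting: 9.97 m/s × 1.944 = 19.4 knots

19.4 knots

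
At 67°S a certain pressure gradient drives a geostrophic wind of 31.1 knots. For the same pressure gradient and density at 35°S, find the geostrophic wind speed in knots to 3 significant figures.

49.9 knots

With the same pressure gradient and density, V_g ∝ 1/f ∝ 1/sin φ.
V₂ = V₁ · sin φ₁ / sin φ₂ = 31.1 × sin 67° / sin 35°
V₂ = 31.1 × 0.9205/0.5736 = 49.9 knots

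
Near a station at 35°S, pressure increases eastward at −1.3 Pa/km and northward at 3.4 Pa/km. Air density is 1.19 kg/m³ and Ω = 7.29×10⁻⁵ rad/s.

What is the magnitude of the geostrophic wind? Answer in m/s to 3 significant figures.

Coriolis parameter at 35°S:
f = 2Ω sin φ = 2 × 7.29×10⁻⁵ × sin 35° = 8.36×10⁻⁵ s⁻¹
In the Southern Hemisphere f is negative: f = −8.36×10⁻⁵ s⁻¹.
Component geostrophic relations (x east, y north):
u_g = −(1/(fρ)) ∂P/∂y,  v_g = (1/(fρ)) ∂P/∂x
u_g = −(3.4×10⁻³)/(−8.36×10⁻⁵ × 1.19) = 34.2 m/s;  v_g = (−1.3×10⁻³)/(−8.36×10⁻⁵ × 1.19) = 13.1 m/s
|V_g| = √(u_g² + v_g²) = 36.6 m/s

36.6 m/s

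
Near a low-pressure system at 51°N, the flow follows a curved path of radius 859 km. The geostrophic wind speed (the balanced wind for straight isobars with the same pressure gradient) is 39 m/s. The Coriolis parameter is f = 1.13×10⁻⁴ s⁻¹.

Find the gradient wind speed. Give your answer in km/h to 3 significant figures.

Around a low, centrifugal force acts outward with Coriolis, so pressure-gradient force balances both:
(1/ρ)|∂P/∂n| = fV + V²/R  →  V² + fR·V − fR·V_g = 0
With fR = 1.13×10⁻⁴ × 859×10³ m = 97.1 m/s:
V = [−fR + √((fR)² + 4 fR V_g)]/2 = [−97.1 + √(97.1² + 4×97.1×39)]/2 = 29.8 m/s
Subgeostrophic (V < V_g = 39 m/s), as expected around a low.
Converting: 29.8 m/s × 3.6 = 107 km/h

107 km/h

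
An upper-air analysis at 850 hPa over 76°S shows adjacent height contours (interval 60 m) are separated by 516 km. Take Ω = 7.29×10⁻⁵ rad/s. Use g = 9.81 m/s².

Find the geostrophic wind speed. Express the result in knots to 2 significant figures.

Coriolis parameter at 76°S:
f = 2Ω sin φ = 2 × 7.29×10⁻⁵ × sin 76° = 1.41×10⁻⁴ s⁻¹
Height gradient: |∂Z/∂n| = 60 m / 516000 m = 1.16×10⁻⁴
On a pressure surface, geostrophic balance gives V_g = (g/f)|∂Z/∂n|:
V_g = 9.81 × 1.16×10⁻⁴ / 1.41×10⁻⁴ = 8.06 m/s
Converting: 8.06 m/s × 1.944 = 16 knots

16 knots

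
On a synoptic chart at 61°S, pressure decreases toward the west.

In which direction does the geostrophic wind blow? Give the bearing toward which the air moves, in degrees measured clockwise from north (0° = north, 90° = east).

180°

The pressure-gradient force points toward the west (bearing 270°).
Geostrophic balance: in the Southern Hemisphere the Coriolis force deflects motion to the left, so the geostrophic wind blows 90° to the left of the pressure-gradient force (low pressure on the right).
Rotating 270° by 90° counterclockwise gives 180° — the wind blows toward the south.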